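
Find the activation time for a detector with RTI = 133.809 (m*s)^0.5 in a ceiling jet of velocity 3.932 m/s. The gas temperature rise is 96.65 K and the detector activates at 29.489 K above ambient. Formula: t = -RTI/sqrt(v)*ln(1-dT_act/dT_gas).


dT_act/dT_gas = 0.30511
ln(1 - 0.30511) = -0.36400
t = -133.809 / sqrt(3.932) * -0.36400 = 24.563 s

24.563 s


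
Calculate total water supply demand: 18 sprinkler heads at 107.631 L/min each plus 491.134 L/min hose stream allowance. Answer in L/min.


Sprinkler demand = 18 * 107.631 = 1937.358 L/min
Total = 1937.358 + 491.134 = 2428.492 L/min

2428.492 L/min


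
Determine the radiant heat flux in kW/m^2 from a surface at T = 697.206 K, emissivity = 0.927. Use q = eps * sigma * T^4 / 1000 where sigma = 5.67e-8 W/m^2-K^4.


T^4 = 2.3629e+11
q = 0.927 * 5.67e-8 * 2.3629e+11 / 1000 = 12.420 kW/m^2

12.420 kW/m^2


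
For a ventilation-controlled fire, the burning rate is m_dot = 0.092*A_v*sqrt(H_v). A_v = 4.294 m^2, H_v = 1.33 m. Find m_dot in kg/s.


sqrt(H_v) = 1.1533
m_dot = 0.092 * 4.294 * 1.1533 = 0.45559 kg/s

0.45559 kg/s


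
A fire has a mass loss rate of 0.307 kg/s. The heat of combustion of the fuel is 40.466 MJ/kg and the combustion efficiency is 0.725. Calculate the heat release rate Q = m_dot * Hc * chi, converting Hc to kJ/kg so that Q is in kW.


Hc = 40.466 MJ/kg = 40.466 * 1000 kJ/kg = 40466 kJ/kg
Q = 0.307 kg/s * 40466 kJ/kg * 0.725 = 9006.7 kW

9006.7 kW


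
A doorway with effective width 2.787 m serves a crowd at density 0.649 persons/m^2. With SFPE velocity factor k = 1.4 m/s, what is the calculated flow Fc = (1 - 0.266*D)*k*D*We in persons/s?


1 - 0.266*D = 1 - 0.266*0.649 = 0.82737
Fs = 0.82737 * 1.4 * 0.649 = 0.75174 persons/(s*m)
Fc = 0.75174 * 2.787 = 2.0951 persons/s

2.0951 persons/s


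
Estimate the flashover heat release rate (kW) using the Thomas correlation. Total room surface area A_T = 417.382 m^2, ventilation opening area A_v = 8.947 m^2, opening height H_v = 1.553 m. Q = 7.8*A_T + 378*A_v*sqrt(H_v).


7.8*A_T = 3255.6
sqrt(H_v) = 1.2462
378*A_v*sqrt(H_v) = 4214.6
Q = 3255.6 + 4214.6 = 7470.2 kW

7470.2 kW


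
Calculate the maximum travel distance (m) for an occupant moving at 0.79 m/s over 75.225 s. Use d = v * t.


d = 0.79 * 75.225 = 59.428 m

59.428 m


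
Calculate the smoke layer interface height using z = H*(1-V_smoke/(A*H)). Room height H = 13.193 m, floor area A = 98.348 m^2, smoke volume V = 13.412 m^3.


V/(A*H) = 0.010337
1 - 0.010337 = 0.98966
z = 13.193 * 0.98966 = 13.057 m

13.057 m


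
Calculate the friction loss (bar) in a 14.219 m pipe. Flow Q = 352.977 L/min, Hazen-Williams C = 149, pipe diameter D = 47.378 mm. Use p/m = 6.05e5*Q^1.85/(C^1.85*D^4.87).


Q^1.85 = 51681
C^1.85 = 10481
D^4.87 = 1.4456e+08
p/m = 0.020636 bar/m
p_total = 0.020636 * 14.219 = 0.29343 bar

0.29343 bar


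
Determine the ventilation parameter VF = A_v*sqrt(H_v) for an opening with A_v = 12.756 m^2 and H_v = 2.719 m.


sqrt(H_v) = 1.6489
VF = 12.756 * 1.6489 = 21.034 m^(5/2)

21.034 m^(5/2)


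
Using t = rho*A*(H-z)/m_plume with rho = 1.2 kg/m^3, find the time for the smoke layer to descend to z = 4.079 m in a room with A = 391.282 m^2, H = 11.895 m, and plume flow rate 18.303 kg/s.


H - z = 7.816 m
t = 1.2 * 391.282 * 7.816 / 18.303 = 200.51 s

200.51 s


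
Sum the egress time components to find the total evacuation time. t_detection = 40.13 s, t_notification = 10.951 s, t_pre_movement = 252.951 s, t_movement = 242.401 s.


Total = 40.13 + 10.951 + 252.951 + 242.401 = 546.433 s

546.433 s


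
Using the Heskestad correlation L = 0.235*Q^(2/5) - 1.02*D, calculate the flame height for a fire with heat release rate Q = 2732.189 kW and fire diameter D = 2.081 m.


Q^(2/5) = 23.692
0.235 * Q^(2/5) = 5.5677
1.02 * D = 2.1226
L = 3.4450 m

3.4450 m


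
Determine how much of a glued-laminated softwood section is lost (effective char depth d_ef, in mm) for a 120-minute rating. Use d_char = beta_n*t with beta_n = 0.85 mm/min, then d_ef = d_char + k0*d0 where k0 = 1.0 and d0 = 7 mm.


d_char = 0.85 * 120 = 102 mm
d_ef = 102 + 1.0*7 = 109 mm

109 mm


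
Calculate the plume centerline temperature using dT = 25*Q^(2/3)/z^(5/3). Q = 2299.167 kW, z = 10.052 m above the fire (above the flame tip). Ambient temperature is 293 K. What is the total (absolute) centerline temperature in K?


Q^(2/3) = 174.20
z^(5/3) = 46.819
dT = 25 * 174.20 / 46.819 = 93.018 K
T = 293 + 93.018 = 386.02 K

386.02 K


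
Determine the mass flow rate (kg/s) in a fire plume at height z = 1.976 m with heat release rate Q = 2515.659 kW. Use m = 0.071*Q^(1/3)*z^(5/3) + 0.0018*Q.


Q^(1/3) = 13.600
z^(5/3) = 3.1116
First term = 0.071 * 13.600 * 3.1116 = 3.0046
Second term = 0.0018 * 2515.659 = 4.5282
m = 7.5328 kg/s

7.5328 kg/s


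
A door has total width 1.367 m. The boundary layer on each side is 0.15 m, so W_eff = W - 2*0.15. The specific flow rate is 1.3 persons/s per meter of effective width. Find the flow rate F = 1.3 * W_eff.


W_eff = 1.367 - 0.30 = 1.067 m
F = 1.3 * 1.067 = 1.3871 persons/s

1.3871 persons/s


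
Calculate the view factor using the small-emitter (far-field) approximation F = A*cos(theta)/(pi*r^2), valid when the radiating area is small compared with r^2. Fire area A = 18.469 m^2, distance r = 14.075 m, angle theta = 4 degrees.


cos(4 deg) = 0.99756
pi*r^2 = 622.37
F = 18.469 * 0.99756 / 622.37 = 0.029603

0.029603


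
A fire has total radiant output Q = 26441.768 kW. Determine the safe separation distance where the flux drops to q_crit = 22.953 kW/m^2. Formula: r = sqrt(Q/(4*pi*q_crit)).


4*pi*q_crit = 288.44
Q/(4*pi*q_crit) = 91.673
r = sqrt(91.673) = 9.5746 m

9.5746 m


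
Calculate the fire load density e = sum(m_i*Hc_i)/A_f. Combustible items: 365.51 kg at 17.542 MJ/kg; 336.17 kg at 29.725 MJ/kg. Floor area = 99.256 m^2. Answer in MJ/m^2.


Total energy = 365.51*17.542 + 336.17*29.725
= 6411.776 + 9992.653
= 16404.43 MJ
e = 16404.43 / 99.256 = 165.27 MJ/m^2

165.27 MJ/m^2


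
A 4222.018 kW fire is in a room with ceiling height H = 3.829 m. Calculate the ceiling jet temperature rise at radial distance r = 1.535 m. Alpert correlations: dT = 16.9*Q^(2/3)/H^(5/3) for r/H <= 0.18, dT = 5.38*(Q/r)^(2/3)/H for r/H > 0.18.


r/H = 1.535 / 3.829 = 0.40089
r/H > 0.18, so dT = 5.38*(Q/r)^(2/3)/H
Q/r = 2750.5
(Q/r)^(2/3) = 196.31
dT = 5.38 * 196.31 / 3.829 = 275.83 K

275.83 K


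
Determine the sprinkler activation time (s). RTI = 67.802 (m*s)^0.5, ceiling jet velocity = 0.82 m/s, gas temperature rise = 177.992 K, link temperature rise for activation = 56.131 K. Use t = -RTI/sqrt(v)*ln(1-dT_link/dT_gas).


dT_link/dT_gas = 0.31536
ln(1 - 0.31536) = -0.37886
t = -67.802 / sqrt(0.82) * -0.37886 = 28.367 s

28.367 s


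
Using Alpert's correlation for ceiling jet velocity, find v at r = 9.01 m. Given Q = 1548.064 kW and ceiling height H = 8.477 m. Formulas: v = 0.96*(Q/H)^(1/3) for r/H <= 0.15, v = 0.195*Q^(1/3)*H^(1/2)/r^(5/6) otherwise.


r/H = 9.01 / 8.477 = 1.0629
r/H > 0.15, so v = 0.195*Q^(1/3)*H^(1/2)/r^(5/6)
Q^(1/3) = 11.568
H^(1/2) = 2.9115
r^(5/6) = 6.2460
v = 0.195 * 11.568 * 2.9115 / 6.2460 = 1.0515 m/s

1.0515 m/s


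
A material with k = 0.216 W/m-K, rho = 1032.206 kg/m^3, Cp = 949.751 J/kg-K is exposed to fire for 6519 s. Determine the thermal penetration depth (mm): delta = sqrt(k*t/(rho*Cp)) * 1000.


alpha = 0.216 / (1032.206 * 949.751) = 2.2033e-07 m^2/s
alpha * t = 0.0014363
delta = sqrt(0.0014363) * 1000 = 37.899 mm

37.899 mm


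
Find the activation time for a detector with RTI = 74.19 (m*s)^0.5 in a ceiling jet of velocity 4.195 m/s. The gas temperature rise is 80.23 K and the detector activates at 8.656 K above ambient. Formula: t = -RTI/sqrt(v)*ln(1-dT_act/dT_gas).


dT_act/dT_gas = 0.10789
ln(1 - 0.10789) = -0.11417
t = -74.19 / sqrt(4.195) * -0.11417 = 4.1354 s

4.1354 s


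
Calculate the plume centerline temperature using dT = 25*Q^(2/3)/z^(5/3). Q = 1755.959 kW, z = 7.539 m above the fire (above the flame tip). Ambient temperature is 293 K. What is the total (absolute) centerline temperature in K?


Q^(2/3) = 145.55
z^(5/3) = 28.986
dT = 25 * 145.55 / 28.986 = 125.53 K
T = 293 + 125.53 = 418.53 K

418.53 K


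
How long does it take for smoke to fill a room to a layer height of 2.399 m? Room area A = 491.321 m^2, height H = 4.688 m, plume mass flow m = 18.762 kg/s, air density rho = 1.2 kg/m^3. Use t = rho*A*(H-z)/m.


H - z = 2.289 m
t = 1.2 * 491.321 * 2.289 / 18.762 = 71.931 s

71.931 s


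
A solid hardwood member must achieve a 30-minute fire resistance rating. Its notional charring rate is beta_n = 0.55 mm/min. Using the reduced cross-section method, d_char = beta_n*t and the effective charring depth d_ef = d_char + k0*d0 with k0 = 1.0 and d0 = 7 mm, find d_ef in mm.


d_char = 0.55 * 30 = 16.5 mm
d_ef = 16.5 + 1.0*7 = 23.5 mm

23.5 mm


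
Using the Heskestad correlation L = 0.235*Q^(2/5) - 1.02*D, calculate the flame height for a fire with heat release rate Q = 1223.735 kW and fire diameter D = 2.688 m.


Q^(2/5) = 17.182
0.235 * Q^(2/5) = 4.0378
1.02 * D = 2.7418
L = 1.2960 m

1.2960 m


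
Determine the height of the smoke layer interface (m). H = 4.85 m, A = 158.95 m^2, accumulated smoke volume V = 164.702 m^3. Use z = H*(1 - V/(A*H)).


V/(A*H) = 0.21365
1 - 0.21365 = 0.78635
z = 4.85 * 0.78635 = 3.8138 m

3.8138 m


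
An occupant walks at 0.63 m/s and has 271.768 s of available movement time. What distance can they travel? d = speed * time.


d = 0.63 * 271.768 = 171.21 m

171.21 m


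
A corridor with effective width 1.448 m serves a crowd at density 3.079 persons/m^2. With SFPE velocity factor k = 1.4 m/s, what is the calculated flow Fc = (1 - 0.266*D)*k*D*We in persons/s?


1 - 0.266*D = 1 - 0.266*3.079 = 0.18099
Fs = 0.18099 * 1.4 * 3.079 = 0.78016 persons/(s*m)
Fc = 0.78016 * 1.448 = 1.1297 persons/s

1.1297 persons/s


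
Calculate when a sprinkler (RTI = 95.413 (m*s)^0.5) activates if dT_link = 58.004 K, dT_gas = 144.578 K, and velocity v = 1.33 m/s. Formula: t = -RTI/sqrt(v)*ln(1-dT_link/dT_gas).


dT_link/dT_gas = 0.40120
ln(1 - 0.40120) = -0.51282
t = -95.413 / sqrt(1.33) * -0.51282 = 42.427 s

42.427 s


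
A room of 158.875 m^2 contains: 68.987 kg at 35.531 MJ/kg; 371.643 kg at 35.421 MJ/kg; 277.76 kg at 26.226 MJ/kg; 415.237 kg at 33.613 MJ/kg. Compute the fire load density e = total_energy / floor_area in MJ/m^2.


Total energy = 68.987*35.531 + 371.643*35.421 + 277.76*26.226 + 415.237*33.613
= 2451.177 + 13163.97 + 7284.534 + 13957.36
= 36857.04 MJ
e = 36857.04 / 158.875 = 231.99 MJ/m^2

231.99 MJ/m^2


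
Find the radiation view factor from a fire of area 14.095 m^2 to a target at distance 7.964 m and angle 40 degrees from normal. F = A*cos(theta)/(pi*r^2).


cos(40 deg) = 0.76604
pi*r^2 = 199.26
F = 14.095 * 0.76604 / 199.26 = 0.054188

0.054188


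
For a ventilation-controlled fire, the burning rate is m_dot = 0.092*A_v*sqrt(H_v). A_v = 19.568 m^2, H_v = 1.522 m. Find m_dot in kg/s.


sqrt(H_v) = 1.2337
m_dot = 0.092 * 19.568 * 1.2337 = 2.2210 kg/s

2.2210 kg/s


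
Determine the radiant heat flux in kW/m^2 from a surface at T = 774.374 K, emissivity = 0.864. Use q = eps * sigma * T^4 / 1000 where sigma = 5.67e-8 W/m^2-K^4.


T^4 = 3.5959e+11
q = 0.864 * 5.67e-8 * 3.5959e+11 / 1000 = 17.616 kW/m^2

17.616 kW/m^2


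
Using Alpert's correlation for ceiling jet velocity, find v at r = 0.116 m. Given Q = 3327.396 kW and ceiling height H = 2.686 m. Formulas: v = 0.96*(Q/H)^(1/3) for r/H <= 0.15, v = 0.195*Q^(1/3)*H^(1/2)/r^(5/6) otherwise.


r/H = 0.116 / 2.686 = 0.043187
r/H <= 0.15, so v = 0.96*(Q/H)^(1/3)
Q/H = 1238.8
(Q/H)^(1/3) = 10.740
v = 0.96 * 10.740 = 10.310 m/s

10.310 m/s


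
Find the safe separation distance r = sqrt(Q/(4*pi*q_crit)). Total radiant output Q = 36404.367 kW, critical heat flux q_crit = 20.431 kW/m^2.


4*pi*q_crit = 256.74
Q/(4*pi*q_crit) = 141.79
r = sqrt(141.79) = 11.908 m

11.908 m


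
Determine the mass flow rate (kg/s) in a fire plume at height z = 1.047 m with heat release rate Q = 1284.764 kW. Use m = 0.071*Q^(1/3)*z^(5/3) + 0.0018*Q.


Q^(1/3) = 10.871
z^(5/3) = 1.0796
First term = 0.071 * 10.871 * 1.0796 = 0.83325
Second term = 0.0018 * 1284.764 = 2.3126
m = 3.1458 kg/s

3.1458 kg/s


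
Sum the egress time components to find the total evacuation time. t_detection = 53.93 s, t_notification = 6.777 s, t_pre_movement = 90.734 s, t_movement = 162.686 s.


Total = 53.93 + 6.777 + 90.734 + 162.686 = 314.127 s

314.127 s


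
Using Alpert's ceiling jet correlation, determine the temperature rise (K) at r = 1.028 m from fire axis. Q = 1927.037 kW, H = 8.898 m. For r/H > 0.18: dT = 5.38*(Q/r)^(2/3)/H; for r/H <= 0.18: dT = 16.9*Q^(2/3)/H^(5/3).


r/H = 1.028 / 8.898 = 0.11553
r/H <= 0.18, so dT = 16.9*Q^(2/3)/H^(5/3)
Q^(2/3) = 154.86
H^(5/3) = 38.208
dT = 16.9 * 154.86 / 38.208 = 68.495 K

68.495 K


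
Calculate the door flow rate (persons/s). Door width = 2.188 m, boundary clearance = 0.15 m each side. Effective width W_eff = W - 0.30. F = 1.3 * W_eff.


W_eff = 2.188 - 0.30 = 1.888 m
F = 1.3 * 1.888 = 2.4544 persons/s

2.4544 persons/s


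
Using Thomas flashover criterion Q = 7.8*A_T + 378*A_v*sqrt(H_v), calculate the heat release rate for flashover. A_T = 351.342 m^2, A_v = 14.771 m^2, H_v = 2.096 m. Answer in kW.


7.8*A_T = 2740.5
sqrt(H_v) = 1.4478
378*A_v*sqrt(H_v) = 8083.5
Q = 2740.5 + 8083.5 = 10824 kW

10824 kW


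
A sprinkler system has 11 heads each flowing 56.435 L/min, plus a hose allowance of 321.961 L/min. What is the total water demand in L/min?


Sprinkler demand = 11 * 56.435 = 620.785 L/min
Total = 620.785 + 321.961 = 942.746 L/min

942.746 L/min


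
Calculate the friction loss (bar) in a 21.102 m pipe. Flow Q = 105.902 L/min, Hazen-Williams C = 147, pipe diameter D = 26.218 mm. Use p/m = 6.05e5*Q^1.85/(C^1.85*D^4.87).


Q^1.85 = 5572.8
C^1.85 = 10222
D^4.87 = 8101769
p/m = 0.040711 bar/m
p_total = 0.040711 * 21.102 = 0.85908 bar

0.85908 bar


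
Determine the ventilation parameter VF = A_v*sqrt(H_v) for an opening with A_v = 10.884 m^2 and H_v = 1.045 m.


sqrt(H_v) = 1.0223
VF = 10.884 * 1.0223 = 11.126 m^(5/2)

11.126 m^(5/2)


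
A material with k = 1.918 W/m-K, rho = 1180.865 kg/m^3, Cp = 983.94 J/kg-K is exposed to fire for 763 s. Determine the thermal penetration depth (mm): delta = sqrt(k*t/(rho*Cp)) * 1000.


alpha = 1.918 / (1180.865 * 983.94) = 1.6507e-06 m^2/s
alpha * t = 0.0012595
delta = sqrt(0.0012595) * 1000 = 35.490 mm

35.490 mm


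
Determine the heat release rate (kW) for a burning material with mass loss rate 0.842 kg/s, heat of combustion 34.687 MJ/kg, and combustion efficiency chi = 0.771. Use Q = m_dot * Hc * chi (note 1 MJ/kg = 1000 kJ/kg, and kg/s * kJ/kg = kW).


Hc = 34.687 MJ/kg = 34.687 * 1000 kJ/kg = 34687 kJ/kg
Q = 0.842 kg/s * 34687 kJ/kg * 0.771 = 22518 kW

22518 kW


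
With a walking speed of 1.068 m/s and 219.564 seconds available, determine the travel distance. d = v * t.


d = 1.068 * 219.564 = 234.49 m

234.49 m


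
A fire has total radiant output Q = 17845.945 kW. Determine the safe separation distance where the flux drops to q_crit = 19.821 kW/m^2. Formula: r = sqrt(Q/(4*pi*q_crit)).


4*pi*q_crit = 249.08
Q/(4*pi*q_crit) = 71.648
r = sqrt(71.648) = 8.4645 m

8.4645 m


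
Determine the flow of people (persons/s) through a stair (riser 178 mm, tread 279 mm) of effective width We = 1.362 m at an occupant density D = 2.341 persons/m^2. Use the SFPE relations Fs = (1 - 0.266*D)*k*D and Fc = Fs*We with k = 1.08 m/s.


1 - 0.266*D = 1 - 0.266*2.341 = 0.37729
Fs = 0.37729 * 1.08 * 2.341 = 0.95390 persons/(s*m)
Fc = 0.95390 * 1.362 = 1.2992 persons/s

1.2992 persons/s


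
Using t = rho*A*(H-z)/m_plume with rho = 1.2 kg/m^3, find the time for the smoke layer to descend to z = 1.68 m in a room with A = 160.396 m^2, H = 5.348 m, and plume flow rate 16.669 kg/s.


H - z = 3.668 m
t = 1.2 * 160.396 * 3.668 / 16.669 = 42.354 s

42.354 s


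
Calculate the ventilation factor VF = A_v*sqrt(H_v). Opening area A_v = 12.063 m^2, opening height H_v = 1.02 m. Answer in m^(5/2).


sqrt(H_v) = 1.0100
VF = 12.063 * 1.0100 = 12.183 m^(5/2)

12.183 m^(5/2)


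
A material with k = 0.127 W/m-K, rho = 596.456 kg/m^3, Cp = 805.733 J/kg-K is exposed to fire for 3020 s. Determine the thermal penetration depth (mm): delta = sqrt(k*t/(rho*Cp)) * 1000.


alpha = 0.127 / (596.456 * 805.733) = 2.6426e-07 m^2/s
alpha * t = 0.00079807
delta = sqrt(0.00079807) * 1000 = 28.250 mm

28.250 mm


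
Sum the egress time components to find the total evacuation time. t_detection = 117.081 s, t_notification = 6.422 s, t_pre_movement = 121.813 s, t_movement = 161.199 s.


Total = 117.081 + 6.422 + 121.813 + 161.199 = 406.515 s

406.515 s


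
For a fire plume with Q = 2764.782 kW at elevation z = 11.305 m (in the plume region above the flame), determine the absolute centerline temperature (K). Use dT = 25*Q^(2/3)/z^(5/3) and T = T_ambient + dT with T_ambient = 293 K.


Q^(2/3) = 196.99
z^(5/3) = 56.944
dT = 25 * 196.99 / 56.944 = 86.483 K
T = 293 + 86.483 = 379.48 K

379.48 K


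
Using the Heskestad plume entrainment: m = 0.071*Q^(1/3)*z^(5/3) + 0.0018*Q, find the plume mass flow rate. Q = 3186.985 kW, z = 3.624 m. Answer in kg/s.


Q^(1/3) = 14.716
z^(5/3) = 8.5503
First term = 0.071 * 14.716 * 8.5503 = 8.9337
Second term = 0.0018 * 3186.985 = 5.7366
m = 14.670 kg/s

14.670 kg/s


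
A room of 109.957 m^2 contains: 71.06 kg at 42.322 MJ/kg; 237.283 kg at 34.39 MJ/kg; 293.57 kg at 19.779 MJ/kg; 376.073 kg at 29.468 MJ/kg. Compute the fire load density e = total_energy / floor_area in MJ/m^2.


Total energy = 71.06*42.322 + 237.283*34.39 + 293.57*19.779 + 376.073*29.468
= 3007.401 + 8160.162 + 5806.521 + 11082.12
= 28056.20 MJ
e = 28056.20 / 109.957 = 255.16 MJ/m^2

255.16 MJ/m^2


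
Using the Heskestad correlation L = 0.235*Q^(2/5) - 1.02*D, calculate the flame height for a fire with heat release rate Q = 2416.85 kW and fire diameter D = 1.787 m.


Q^(2/5) = 22.558
0.235 * Q^(2/5) = 5.3011
1.02 * D = 1.8227
L = 3.4784 m

3.4784 m


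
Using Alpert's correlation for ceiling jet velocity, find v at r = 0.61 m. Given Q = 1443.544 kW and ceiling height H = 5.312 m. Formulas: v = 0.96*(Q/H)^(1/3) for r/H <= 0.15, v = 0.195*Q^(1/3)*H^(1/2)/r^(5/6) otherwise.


r/H = 0.61 / 5.312 = 0.11483
r/H <= 0.15, so v = 0.96*(Q/H)^(1/3)
Q/H = 271.75
(Q/H)^(1/3) = 6.4772
v = 0.96 * 6.4772 = 6.2182 m/s

6.2182 m/s


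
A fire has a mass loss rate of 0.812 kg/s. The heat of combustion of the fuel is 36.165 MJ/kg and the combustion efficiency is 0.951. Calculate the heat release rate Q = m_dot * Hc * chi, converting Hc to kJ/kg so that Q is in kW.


Hc = 36.165 MJ/kg = 36.165 * 1000 kJ/kg = 36165 kJ/kg
Q = 0.812 kg/s * 36165 kJ/kg * 0.951 = 27927 kW

27927 kW


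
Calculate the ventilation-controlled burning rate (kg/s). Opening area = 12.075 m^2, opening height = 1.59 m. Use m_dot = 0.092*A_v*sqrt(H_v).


sqrt(H_v) = 1.2610
m_dot = 0.092 * 12.075 * 1.2610 = 1.4008 kg/s

1.4008 kg/s


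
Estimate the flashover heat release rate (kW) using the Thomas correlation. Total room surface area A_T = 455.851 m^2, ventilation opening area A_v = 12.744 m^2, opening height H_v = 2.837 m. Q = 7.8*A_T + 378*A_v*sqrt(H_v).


7.8*A_T = 3555.6
sqrt(H_v) = 1.6843
378*A_v*sqrt(H_v) = 8113.9
Q = 3555.6 + 8113.9 = 11669 kW

11669 kW


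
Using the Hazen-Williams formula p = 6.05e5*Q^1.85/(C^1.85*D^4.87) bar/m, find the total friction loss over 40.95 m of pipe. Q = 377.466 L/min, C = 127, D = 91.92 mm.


Q^1.85 = 58509
C^1.85 = 7799.0
D^4.87 = 3.6459e+09
p/m = 0.0012449 bar/m
p_total = 0.0012449 * 40.95 = 0.050979 bar

0.050979 bar


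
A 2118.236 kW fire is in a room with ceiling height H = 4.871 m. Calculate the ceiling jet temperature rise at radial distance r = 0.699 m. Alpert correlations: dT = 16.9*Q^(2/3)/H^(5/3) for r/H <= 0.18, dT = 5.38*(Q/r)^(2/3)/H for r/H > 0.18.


r/H = 0.699 / 4.871 = 0.14350
r/H <= 0.18, so dT = 16.9*Q^(2/3)/H^(5/3)
Q^(2/3) = 164.94
H^(5/3) = 13.997
dT = 16.9 * 164.94 / 13.997 = 199.15 K

199.15 K


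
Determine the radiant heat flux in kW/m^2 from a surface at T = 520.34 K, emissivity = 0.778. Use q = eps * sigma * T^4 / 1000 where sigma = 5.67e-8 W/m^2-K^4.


T^4 = 7.3308e+10
q = 0.778 * 5.67e-8 * 7.3308e+10 / 1000 = 3.2338 kW/m^2

3.2338 kW/m^2


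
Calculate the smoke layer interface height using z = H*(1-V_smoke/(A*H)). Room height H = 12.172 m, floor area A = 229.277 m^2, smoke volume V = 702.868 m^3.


V/(A*H) = 0.25186
1 - 0.25186 = 0.74814
z = 12.172 * 0.74814 = 9.1064 m

9.1064 m


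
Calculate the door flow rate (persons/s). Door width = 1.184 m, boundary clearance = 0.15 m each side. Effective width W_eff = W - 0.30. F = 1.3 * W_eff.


W_eff = 1.184 - 0.30 = 0.884 m
F = 1.3 * 0.884 = 1.1492 persons/s

1.1492 persons/s


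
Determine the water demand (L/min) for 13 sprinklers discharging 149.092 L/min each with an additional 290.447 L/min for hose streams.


Sprinkler demand = 13 * 149.092 = 1938.196 L/min
Total = 1938.196 + 290.447 = 2228.643 L/min

2228.643 L/min


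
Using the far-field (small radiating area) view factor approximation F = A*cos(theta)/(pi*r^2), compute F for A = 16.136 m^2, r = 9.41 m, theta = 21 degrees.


cos(21 deg) = 0.93358
pi*r^2 = 278.18
F = 16.136 * 0.93358 / 278.18 = 0.054152

0.054152


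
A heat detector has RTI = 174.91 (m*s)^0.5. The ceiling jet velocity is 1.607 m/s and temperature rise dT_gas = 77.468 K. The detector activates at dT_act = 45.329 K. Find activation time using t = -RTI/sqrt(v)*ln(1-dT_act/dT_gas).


dT_act/dT_gas = 0.58513
ln(1 - 0.58513) = -0.87979
t = -174.91 / sqrt(1.607) * -0.87979 = 121.39 s

121.39 s


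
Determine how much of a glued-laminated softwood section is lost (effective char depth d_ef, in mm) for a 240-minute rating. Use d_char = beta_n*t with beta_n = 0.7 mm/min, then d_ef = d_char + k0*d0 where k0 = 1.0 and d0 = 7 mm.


d_char = 0.7 * 240 = 168 mm
d_ef = 168 + 1.0*7 = 175 mm

175 mm


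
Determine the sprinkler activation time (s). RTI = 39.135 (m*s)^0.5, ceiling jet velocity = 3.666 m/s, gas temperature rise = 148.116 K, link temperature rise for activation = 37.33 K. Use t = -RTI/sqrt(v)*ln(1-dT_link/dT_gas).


dT_link/dT_gas = 0.25203
ln(1 - 0.25203) = -0.29040
t = -39.135 / sqrt(3.666) * -0.29040 = 5.9355 s

5.9355 s


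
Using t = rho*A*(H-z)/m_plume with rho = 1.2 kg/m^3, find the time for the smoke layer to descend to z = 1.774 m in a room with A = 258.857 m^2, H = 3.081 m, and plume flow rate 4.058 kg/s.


H - z = 1.307 m
t = 1.2 * 258.857 * 1.307 / 4.058 = 100.05 s

100.05 s


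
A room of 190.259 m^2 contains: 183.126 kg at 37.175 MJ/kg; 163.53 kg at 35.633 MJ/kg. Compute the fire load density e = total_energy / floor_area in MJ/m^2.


Total energy = 183.126*37.175 + 163.53*35.633
= 6807.709 + 5827.064
= 12634.77 MJ
e = 12634.77 / 190.259 = 66.408 MJ/m^2

66.408 MJ/m^2


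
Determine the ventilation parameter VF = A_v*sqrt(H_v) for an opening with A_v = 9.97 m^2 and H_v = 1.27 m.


sqrt(H_v) = 1.1269
VF = 9.97 * 1.1269 = 11.236 m^(5/2)

11.236 m^(5/2)


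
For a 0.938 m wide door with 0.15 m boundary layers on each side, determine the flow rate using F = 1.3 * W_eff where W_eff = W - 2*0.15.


W_eff = 0.938 - 0.30 = 0.638 m
F = 1.3 * 0.638 = 0.82940 persons/s

0.82940 persons/s


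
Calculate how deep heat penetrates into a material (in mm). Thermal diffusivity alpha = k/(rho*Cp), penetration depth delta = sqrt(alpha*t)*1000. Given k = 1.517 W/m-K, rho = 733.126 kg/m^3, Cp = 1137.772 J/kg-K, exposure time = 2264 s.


alpha = 1.517 / (733.126 * 1137.772) = 1.8187e-06 m^2/s
alpha * t = 0.0041174
delta = sqrt(0.0041174) * 1000 = 64.167 mm

64.167 mm


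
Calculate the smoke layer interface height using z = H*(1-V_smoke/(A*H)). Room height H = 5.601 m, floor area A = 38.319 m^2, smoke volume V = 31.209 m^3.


V/(A*H) = 0.14541
1 - 0.14541 = 0.85459
z = 5.601 * 0.85459 = 4.7865 m

4.7865 m


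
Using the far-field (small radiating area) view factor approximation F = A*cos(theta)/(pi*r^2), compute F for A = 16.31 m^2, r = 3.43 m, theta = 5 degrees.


cos(5 deg) = 0.99619
pi*r^2 = 36.961
F = 16.31 * 0.99619 / 36.961 = 0.43960

0.43960


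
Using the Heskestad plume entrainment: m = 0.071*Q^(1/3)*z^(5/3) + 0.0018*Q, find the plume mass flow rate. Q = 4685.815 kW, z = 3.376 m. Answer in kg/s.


Q^(1/3) = 16.734
z^(5/3) = 7.5975
First term = 0.071 * 16.734 * 7.5975 = 9.0266
Second term = 0.0018 * 4685.815 = 8.4345
m = 17.461 kg/s

17.461 kg/s


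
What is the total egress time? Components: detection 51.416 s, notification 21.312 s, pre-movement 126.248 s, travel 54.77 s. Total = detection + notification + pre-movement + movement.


Total = 51.416 + 21.312 + 126.248 + 54.77 = 253.746 s

253.746 s


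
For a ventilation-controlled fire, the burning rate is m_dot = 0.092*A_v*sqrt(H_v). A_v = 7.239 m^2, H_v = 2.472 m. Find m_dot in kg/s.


sqrt(H_v) = 1.5723
m_dot = 0.092 * 7.239 * 1.5723 = 1.0471 kg/s

1.0471 kg/s


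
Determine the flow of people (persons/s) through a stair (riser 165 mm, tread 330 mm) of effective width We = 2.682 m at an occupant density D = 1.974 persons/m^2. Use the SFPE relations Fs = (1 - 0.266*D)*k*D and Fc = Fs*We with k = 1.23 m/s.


1 - 0.266*D = 1 - 0.266*1.974 = 0.47492
Fs = 0.47492 * 1.23 * 1.974 = 1.1531 persons/(s*m)
Fc = 1.1531 * 2.682 = 3.0926 persons/s

3.0926 persons/s


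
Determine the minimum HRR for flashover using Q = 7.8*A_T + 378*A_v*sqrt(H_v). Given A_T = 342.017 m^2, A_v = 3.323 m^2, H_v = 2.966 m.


7.8*A_T = 2667.7
sqrt(H_v) = 1.7222
378*A_v*sqrt(H_v) = 2163.3
Q = 2667.7 + 2163.3 = 4831.0 kW

4831.0 kW


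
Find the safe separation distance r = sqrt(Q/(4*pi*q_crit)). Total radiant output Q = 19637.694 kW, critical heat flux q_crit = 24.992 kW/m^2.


4*pi*q_crit = 314.06
Q/(4*pi*q_crit) = 62.529
r = sqrt(62.529) = 7.9075 m

7.9075 m


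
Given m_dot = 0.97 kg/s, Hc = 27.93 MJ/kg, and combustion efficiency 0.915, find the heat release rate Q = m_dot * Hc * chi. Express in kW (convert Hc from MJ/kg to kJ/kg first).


Hc = 27.93 MJ/kg = 27.93 * 1000 kJ/kg = 27930 kJ/kg
Q = 0.97 kg/s * 27930 kJ/kg * 0.915 = 24789 kW

24789 kW


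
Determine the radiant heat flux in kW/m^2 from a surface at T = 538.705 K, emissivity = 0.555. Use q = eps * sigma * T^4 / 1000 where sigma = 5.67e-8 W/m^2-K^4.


T^4 = 8.4218e+10
q = 0.555 * 5.67e-8 * 8.4218e+10 / 1000 = 2.6502 kW/m^2

2.6502 kW/m^2


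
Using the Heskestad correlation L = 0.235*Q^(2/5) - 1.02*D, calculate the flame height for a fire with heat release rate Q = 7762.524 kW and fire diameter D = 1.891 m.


Q^(2/5) = 35.975
0.235 * Q^(2/5) = 8.4541
1.02 * D = 1.9288
L = 6.5253 m

6.5253 m


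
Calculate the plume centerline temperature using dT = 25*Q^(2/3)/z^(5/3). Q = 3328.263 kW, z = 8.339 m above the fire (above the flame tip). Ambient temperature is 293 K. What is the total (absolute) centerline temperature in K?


Q^(2/3) = 222.92
z^(5/3) = 34.292
dT = 25 * 222.92 / 34.292 = 162.52 K
T = 293 + 162.52 = 455.52 K

455.52 K


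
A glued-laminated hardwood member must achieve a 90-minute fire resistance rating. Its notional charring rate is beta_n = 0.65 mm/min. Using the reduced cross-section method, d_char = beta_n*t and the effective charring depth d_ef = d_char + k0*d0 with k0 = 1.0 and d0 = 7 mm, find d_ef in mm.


d_char = 0.65 * 90 = 58.5 mm
d_ef = 58.5 + 1.0*7 = 65.5 mm

65.5 mm


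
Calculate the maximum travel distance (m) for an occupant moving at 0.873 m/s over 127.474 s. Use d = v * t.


d = 0.873 * 127.474 = 111.28 m

111.28 m


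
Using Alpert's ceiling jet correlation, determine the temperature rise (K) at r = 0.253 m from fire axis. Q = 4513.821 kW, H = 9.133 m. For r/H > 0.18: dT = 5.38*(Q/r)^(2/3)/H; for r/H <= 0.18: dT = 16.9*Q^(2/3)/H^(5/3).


r/H = 0.253 / 9.133 = 0.027702
r/H <= 0.18, so dT = 16.9*Q^(2/3)/H^(5/3)
Q^(2/3) = 273.13
H^(5/3) = 39.905
dT = 16.9 * 273.13 / 39.905 = 115.67 K

115.67 K


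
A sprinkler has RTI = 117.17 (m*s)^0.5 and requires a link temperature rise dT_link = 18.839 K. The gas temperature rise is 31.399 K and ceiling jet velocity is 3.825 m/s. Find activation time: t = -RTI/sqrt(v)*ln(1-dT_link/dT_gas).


dT_link/dT_gas = 0.59999
ln(1 - 0.59999) = -0.91626
t = -117.17 / sqrt(3.825) * -0.91626 = 54.893 s

54.893 s


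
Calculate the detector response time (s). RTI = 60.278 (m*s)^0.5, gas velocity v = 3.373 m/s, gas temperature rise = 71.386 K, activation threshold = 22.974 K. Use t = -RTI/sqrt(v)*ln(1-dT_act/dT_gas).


dT_act/dT_gas = 0.32183
ln(1 - 0.32183) = -0.38835
t = -60.278 / sqrt(3.373) * -0.38835 = 12.746 s

12.746 s


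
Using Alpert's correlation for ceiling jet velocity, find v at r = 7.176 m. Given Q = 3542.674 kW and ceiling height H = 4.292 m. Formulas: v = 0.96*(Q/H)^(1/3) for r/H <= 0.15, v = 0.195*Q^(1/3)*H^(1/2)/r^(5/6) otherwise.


r/H = 7.176 / 4.292 = 1.6719
r/H > 0.15, so v = 0.195*Q^(1/3)*H^(1/2)/r^(5/6)
Q^(1/3) = 15.244
H^(1/2) = 2.0717
r^(5/6) = 5.1670
v = 0.195 * 15.244 * 2.0717 / 5.1670 = 1.1919 m/s

1.1919 m/s


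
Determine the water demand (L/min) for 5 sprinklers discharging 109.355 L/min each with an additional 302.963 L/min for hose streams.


Sprinkler demand = 5 * 109.355 = 546.775 L/min
Total = 546.775 + 302.963 = 849.738 L/min

849.738 L/min


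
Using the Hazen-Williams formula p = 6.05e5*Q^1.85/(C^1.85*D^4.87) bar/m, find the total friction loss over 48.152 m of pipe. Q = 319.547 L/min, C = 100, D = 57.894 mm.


Q^1.85 = 42992
C^1.85 = 5011.9
D^4.87 = 3.8373e+08
p/m = 0.013524 bar/m
p_total = 0.013524 * 48.152 = 0.65123 bar

0.65123 bar


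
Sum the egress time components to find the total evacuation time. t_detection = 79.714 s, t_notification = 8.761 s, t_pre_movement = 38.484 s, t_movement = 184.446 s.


Total = 79.714 + 8.761 + 38.484 + 184.446 = 311.405 s

311.405 s


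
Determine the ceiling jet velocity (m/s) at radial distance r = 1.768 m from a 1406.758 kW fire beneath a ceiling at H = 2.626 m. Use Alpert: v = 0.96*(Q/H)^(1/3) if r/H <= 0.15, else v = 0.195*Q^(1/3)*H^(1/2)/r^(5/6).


r/H = 1.768 / 2.626 = 0.67327
r/H > 0.15, so v = 0.195*Q^(1/3)*H^(1/2)/r^(5/6)
Q^(1/3) = 11.205
H^(1/2) = 1.6205
r^(5/6) = 1.6078
v = 0.195 * 11.205 * 1.6205 / 1.6078 = 2.2022 m/s

2.2022 m/s


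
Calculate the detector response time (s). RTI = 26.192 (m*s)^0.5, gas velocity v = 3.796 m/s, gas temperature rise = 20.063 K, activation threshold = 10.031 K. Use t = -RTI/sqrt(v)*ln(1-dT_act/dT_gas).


dT_act/dT_gas = 0.49998
ln(1 - 0.49998) = -0.69310
t = -26.192 / sqrt(3.796) * -0.69310 = 9.3175 s

9.3175 s


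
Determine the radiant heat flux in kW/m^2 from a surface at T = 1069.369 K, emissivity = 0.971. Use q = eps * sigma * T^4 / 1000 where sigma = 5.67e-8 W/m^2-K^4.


T^4 = 1.3077e+12
q = 0.971 * 5.67e-8 * 1.3077e+12 / 1000 = 71.997 kW/m^2

71.997 kW/m^2


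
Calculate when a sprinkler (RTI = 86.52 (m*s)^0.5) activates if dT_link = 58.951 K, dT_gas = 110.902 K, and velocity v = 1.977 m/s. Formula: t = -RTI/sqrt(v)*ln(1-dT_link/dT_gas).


dT_link/dT_gas = 0.53156
ln(1 - 0.53156) = -0.75835
t = -86.52 / sqrt(1.977) * -0.75835 = 46.664 s

46.664 s


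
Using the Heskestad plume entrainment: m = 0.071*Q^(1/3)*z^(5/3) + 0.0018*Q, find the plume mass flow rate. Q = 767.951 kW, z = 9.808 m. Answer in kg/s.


Q^(1/3) = 9.1575
z^(5/3) = 44.940
First term = 0.071 * 9.1575 * 44.940 = 29.219
Second term = 0.0018 * 767.951 = 1.3823
m = 30.602 kg/s

30.602 kg/s


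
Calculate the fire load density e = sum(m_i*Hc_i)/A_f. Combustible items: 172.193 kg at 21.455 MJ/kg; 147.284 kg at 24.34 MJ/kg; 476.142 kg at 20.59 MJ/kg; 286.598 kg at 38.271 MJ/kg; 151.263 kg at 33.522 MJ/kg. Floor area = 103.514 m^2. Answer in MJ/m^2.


Total energy = 172.193*21.455 + 147.284*24.34 + 476.142*20.59 + 286.598*38.271 + 151.263*33.522
= 3694.401 + 3584.893 + 9803.764 + 10968.39 + 5070.638
= 33122.09 MJ
e = 33122.09 / 103.514 = 319.98 MJ/m^2

319.98 MJ/m^2


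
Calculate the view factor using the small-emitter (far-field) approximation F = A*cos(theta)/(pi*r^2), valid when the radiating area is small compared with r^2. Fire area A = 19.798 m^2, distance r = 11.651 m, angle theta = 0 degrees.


cos(0 deg) = 1
pi*r^2 = 426.46
F = 19.798 * 1 / 426.46 = 0.046424

0.046424


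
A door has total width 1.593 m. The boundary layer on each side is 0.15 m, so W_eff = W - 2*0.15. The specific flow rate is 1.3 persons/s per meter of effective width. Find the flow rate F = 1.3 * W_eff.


W_eff = 1.593 - 0.30 = 1.293 m
F = 1.3 * 1.293 = 1.6809 persons/s

1.6809 persons/s


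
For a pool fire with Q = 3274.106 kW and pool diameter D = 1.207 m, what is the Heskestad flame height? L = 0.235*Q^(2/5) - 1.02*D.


Q^(2/5) = 25.470
0.235 * Q^(2/5) = 5.9856
1.02 * D = 1.2311
L = 4.7544 m

4.7544 m


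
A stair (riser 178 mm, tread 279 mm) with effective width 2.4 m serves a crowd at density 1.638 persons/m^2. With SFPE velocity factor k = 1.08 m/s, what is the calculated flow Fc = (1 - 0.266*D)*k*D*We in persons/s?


1 - 0.266*D = 1 - 0.266*1.638 = 0.56429
Fs = 0.56429 * 1.08 * 1.638 = 0.99826 persons/(s*m)
Fc = 0.99826 * 2.4 = 2.3958 persons/s

2.3958 persons/s


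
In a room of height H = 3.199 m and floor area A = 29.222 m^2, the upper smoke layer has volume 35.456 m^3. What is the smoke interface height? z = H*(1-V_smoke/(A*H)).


V/(A*H) = 0.37928
1 - 0.37928 = 0.62072
z = 3.199 * 0.62072 = 1.9857 m

1.9857 m


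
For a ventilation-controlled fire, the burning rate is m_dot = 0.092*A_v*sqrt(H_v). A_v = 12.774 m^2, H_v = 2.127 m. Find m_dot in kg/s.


sqrt(H_v) = 1.4584
m_dot = 0.092 * 12.774 * 1.4584 = 1.7140 kg/s

1.7140 kg/s


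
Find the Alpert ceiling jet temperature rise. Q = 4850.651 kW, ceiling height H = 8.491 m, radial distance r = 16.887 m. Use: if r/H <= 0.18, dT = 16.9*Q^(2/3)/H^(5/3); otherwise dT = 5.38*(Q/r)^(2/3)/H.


r/H = 16.887 / 8.491 = 1.9888
r/H > 0.18, so dT = 5.38*(Q/r)^(2/3)/H
Q/r = 287.24
(Q/r)^(2/3) = 43.534
dT = 5.38 * 43.534 / 8.491 = 27.584 K

27.584 K


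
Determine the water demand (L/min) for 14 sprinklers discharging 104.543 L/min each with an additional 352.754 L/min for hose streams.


Sprinkler demand = 14 * 104.543 = 1463.602 L/min
Total = 1463.602 + 352.754 = 1816.356 L/min

1816.356 L/min


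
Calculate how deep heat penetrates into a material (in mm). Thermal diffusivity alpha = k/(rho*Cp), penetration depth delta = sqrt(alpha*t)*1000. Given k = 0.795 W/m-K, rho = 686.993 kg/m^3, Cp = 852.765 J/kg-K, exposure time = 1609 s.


alpha = 0.795 / (686.993 * 852.765) = 1.3570e-06 m^2/s
alpha * t = 0.0021834
delta = sqrt(0.0021834) * 1000 = 46.727 mm

46.727 mm


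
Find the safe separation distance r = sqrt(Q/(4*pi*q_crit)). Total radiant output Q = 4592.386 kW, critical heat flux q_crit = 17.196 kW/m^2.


4*pi*q_crit = 216.09
Q/(4*pi*q_crit) = 21.252
r = sqrt(21.252) = 4.6100 m

4.6100 m


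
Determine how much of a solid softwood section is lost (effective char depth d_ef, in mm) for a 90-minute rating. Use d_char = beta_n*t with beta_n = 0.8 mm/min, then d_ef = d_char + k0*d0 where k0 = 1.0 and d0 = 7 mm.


d_char = 0.8 * 90 = 72 mm
d_ef = 72 + 1.0*7 = 79 mm

79 mm


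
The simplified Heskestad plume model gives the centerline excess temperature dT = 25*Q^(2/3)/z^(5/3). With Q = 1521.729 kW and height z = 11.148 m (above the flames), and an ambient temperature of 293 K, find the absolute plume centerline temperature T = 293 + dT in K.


Q^(2/3) = 132.30
z^(5/3) = 55.632
dT = 25 * 132.30 / 55.632 = 59.452 K
T = 293 + 59.452 = 352.45 K

352.45 K


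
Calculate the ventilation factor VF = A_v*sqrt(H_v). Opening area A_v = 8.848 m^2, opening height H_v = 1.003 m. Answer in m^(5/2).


sqrt(H_v) = 1.0015
VF = 8.848 * 1.0015 = 8.8613 m^(5/2)

8.8613 m^(5/2)


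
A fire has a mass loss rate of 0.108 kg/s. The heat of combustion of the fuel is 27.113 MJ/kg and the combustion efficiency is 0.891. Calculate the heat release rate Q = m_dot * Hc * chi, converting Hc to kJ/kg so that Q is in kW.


Hc = 27.113 MJ/kg = 27.113 * 1000 kJ/kg = 27113 kJ/kg
Q = 0.108 kg/s * 27113 kJ/kg * 0.891 = 2609.0 kW

2609.0 kW


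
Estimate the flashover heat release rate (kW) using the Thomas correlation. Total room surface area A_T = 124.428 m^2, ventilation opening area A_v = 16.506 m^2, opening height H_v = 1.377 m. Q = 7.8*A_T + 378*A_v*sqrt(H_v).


7.8*A_T = 970.54
sqrt(H_v) = 1.1735
378*A_v*sqrt(H_v) = 7321.5
Q = 970.54 + 7321.5 = 8292.0 kW

8292.0 kW


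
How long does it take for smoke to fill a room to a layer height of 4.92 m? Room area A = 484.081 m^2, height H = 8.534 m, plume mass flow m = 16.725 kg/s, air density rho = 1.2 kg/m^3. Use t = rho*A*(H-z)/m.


H - z = 3.614 m
t = 1.2 * 484.081 * 3.614 / 16.725 = 125.52 s

125.52 s


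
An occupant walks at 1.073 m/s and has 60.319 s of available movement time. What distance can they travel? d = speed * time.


d = 1.073 * 60.319 = 64.722 m

64.722 m


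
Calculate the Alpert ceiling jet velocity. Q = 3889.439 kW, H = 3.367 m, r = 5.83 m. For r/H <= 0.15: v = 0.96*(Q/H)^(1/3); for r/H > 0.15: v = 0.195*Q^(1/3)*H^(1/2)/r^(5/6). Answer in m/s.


r/H = 5.83 / 3.367 = 1.7315
r/H > 0.15, so v = 0.195*Q^(1/3)*H^(1/2)/r^(5/6)
Q^(1/3) = 15.726
H^(1/2) = 1.8349
r^(5/6) = 4.3457
v = 0.195 * 15.726 * 1.8349 / 4.3457 = 1.2949 m/s

1.2949 m/s


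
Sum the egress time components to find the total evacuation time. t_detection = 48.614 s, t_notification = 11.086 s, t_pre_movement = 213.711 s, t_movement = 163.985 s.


Total = 48.614 + 11.086 + 213.711 + 163.985 = 437.396 s

437.396 s


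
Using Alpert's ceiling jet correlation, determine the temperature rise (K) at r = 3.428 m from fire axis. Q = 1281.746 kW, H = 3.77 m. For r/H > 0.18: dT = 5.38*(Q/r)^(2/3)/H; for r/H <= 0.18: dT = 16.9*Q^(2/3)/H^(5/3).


r/H = 3.428 / 3.77 = 0.90928
r/H > 0.18, so dT = 5.38*(Q/r)^(2/3)/H
Q/r = 373.90
(Q/r)^(2/3) = 51.901
dT = 5.38 * 51.901 / 3.77 = 74.065 K

74.065 K


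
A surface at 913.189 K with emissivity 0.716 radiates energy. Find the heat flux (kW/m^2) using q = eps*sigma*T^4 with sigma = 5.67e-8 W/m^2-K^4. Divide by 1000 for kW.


T^4 = 6.9541e+11
q = 0.716 * 5.67e-8 * 6.9541e+11 / 1000 = 28.232 kW/m^2

28.232 kW/m^2


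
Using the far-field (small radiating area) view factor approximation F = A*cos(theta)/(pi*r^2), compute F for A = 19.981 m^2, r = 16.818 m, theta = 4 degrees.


cos(4 deg) = 0.99756
pi*r^2 = 888.58
F = 19.981 * 0.99756 / 888.58 = 0.022432

0.022432


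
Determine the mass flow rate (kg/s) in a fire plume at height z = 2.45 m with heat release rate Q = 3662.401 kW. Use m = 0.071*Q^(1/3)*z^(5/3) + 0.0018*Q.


Q^(1/3) = 15.414
z^(5/3) = 4.4526
First term = 0.071 * 15.414 * 4.4526 = 4.8729
Second term = 0.0018 * 3662.401 = 6.5923
m = 11.465 kg/s

11.465 kg/s


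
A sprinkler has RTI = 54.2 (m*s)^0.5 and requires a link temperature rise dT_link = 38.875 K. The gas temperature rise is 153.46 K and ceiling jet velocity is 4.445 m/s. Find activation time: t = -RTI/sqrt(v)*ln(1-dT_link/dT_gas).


dT_link/dT_gas = 0.25332
ln(1 - 0.25332) = -0.29212
t = -54.2 / sqrt(4.445) * -0.29212 = 7.5098 s

7.5098 s


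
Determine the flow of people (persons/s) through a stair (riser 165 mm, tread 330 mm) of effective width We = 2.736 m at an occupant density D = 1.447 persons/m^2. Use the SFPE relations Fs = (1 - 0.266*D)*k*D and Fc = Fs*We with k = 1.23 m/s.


1 - 0.266*D = 1 - 0.266*1.447 = 0.61510
Fs = 0.61510 * 1.23 * 1.447 = 1.0948 persons/(s*m)
Fc = 1.0948 * 2.736 = 2.9953 persons/s

2.9953 persons/s
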